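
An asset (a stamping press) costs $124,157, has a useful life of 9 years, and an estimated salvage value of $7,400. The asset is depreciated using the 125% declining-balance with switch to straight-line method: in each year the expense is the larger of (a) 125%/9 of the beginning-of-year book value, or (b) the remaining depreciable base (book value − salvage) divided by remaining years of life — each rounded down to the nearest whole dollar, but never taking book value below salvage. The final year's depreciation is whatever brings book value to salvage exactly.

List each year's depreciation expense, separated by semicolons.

Depreciable base = $124,157 − $7,400 = $116,757.
Year 1: DB = ⌊$124,157 × 125%/9⌋ = $17,244; SL = ⌊$116,757/9⌋ = $12,973 → take DB $17,244. Book value $106,913.
Year 2: DB = ⌊$106,913 × 125%/9⌋ = $14,849; SL = ⌊$99,513/8⌋ = $12,439 → take DB $14,849. Book value $92,064.
Year 3: DB = ⌊$92,064 × 125%/9⌋ = $12,786; SL = ⌊$84,664/7⌋ = $12,094 → take DB $12,786. Book value $79,278.
Year 4: DB = ⌊$79,278 × 125%/9⌋ = $11,010; SL = ⌊$71,878/6⌋ = $11,979 → take SL $11,979. Book value $67,299.
Year 5: DB = ⌊$67,299 × 125%/9⌋ = $9,347; SL = ⌊$59,899/5⌋ = $11,979 → take SL $11,979. Book value $55,320.
Year 6: DB = ⌊$55,320 × 125%/9⌋ = $7,683; SL = ⌊$47,920/4⌋ = $11,980 → take SL $11,980. Book value $43,340.
Year 7: DB = ⌊$43,340 × 125%/9⌋ = $6,019; SL = ⌊$35,940/3⌋ = $11,980 → take SL $11,980. Book value $31,360.
Year 8: DB = ⌊$31,360 × 125%/9⌋ = $4,355; SL = ⌊$23,960/2⌋ = $11,980 → take SL $11,980. Book value $19,380.
Year 9 (final): $19,380 − $7,400 = $11,980. Book value $7,400.

$17,244; $14,849; $12,786; $11,979; $11,979; $11,980; $11,980; $11,980; $11,980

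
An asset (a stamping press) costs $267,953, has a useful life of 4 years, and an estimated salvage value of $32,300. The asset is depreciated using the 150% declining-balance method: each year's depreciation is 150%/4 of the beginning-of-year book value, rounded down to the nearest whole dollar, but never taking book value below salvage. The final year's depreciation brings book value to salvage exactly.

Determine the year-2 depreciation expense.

$62,801

Depreciable base = $267,953 − $32,300 = $235,653.
Year 1: ⌊$267,953 × 150%/4⌋ = $100,482. Book value $167,471.
Year 2: ⌊$167,471 × 150%/4⌋ = $62,801. Book value $104,670.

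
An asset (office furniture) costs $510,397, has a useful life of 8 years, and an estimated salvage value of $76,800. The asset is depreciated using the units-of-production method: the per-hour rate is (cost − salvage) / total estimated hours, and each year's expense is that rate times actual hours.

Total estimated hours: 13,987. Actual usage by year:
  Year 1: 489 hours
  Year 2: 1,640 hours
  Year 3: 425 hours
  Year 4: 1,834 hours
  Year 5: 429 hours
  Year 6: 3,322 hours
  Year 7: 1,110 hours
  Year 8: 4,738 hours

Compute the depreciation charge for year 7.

$34,410

Depreciable base = $510,397 − $76,800 = $433,597.
Rate = $433,597 / 13,987 hours = $31 per hour.
Year 1: 489 × $31 = $15,159. Book value $495,238.
Year 2: 1,640 × $31 = $50,840. Book value $444,398.
Year 3: 425 × $31 = $13,175. Book value $431,223.
Year 4: 1,834 × $31 = $56,854. Book value $374,369.
Year 5: 429 × $31 = $13,299. Book value $361,070.
Year 6: 3,322 × $31 = $102,982. Book value $258,088.
Year 7: 1,110 × $31 = $34,410. Book value $223,678.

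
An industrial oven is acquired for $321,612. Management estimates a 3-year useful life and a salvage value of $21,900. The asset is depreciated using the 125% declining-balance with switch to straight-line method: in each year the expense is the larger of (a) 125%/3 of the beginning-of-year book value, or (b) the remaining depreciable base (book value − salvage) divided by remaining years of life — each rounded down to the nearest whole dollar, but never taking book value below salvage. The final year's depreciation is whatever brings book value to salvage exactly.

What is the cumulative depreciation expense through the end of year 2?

Depreciable base = $321,612 − $21,900 = $299,712.
Year 1: DB = ⌊$321,612 × 125%/3⌋ = $134,005; SL = ⌊$299,712/3⌋ = $99,904 → take DB $134,005. Book value $187,607.
Year 2: DB = ⌊$187,607 × 125%/3⌋ = $78,169; SL = ⌊$165,707/2⌋ = $82,853 → take SL $82,853. Book value $104,754.
Accumulated through year 2 = $321,612 − $104,754 = $216,858.

$216,858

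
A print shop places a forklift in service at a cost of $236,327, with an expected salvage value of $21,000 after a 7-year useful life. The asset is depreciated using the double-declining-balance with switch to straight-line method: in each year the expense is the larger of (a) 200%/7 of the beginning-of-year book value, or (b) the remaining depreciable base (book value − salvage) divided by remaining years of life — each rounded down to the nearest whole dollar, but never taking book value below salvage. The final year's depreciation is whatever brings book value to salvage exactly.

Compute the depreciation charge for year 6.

$12,554

Depreciable base = $236,327 − $21,000 = $215,327.
Year 1: DB = ⌊$236,327 × 200%/7⌋ = $67,522; SL = ⌊$215,327/7⌋ = $30,761 → take DB $67,522. Book value $168,805.
Year 2: DB = ⌊$168,805 × 200%/7⌋ = $48,230; SL = ⌊$147,805/6⌋ = $24,634 → take DB $48,230. Book value $120,575.
Year 3: DB = ⌊$120,575 × 200%/7⌋ = $34,450; SL = ⌊$99,575/5⌋ = $19,915 → take DB $34,450. Book value $86,125.
Year 4: DB = ⌊$86,125 × 200%/7⌋ = $24,607; SL = ⌊$65,125/4⌋ = $16,281 → take DB $24,607. Book value $61,518.
Year 5: DB = ⌊$61,518 × 200%/7⌋ = $17,576; SL = ⌊$40,518/3⌋ = $13,506 → take DB $17,576. Book value $43,942.
Year 6: DB = ⌊$43,942 × 200%/7⌋ = $12,554; SL = ⌊$22,942/2⌋ = $11,471 → take DB $12,554. Book value $31,388.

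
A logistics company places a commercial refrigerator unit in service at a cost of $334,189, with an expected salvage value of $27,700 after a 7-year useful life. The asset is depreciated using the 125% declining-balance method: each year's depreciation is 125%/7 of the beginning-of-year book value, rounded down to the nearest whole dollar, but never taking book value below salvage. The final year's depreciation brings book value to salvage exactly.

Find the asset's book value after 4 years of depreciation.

$152,151

Depreciable base = $334,189 − $27,700 = $306,489.
Year 1: ⌊$334,189 × 125%/7⌋ = $59,676. Book value $274,513.
Year 2: ⌊$274,513 × 125%/7⌋ = $49,020. Book value $225,493.
Year 3: ⌊$225,493 × 125%/7⌋ = $40,266. Book value $185,227.
Year 4: ⌊$185,227 × 125%/7⌋ = $33,076. Book value $152,151.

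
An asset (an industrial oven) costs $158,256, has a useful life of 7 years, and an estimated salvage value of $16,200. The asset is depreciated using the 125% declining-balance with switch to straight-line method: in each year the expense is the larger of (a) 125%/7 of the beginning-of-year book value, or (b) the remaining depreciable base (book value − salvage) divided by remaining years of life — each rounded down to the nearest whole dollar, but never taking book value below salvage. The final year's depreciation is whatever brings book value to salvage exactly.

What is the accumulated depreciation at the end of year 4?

$88,419

Depreciable base = $158,256 − $16,200 = $142,056.
Year 1: DB = ⌊$158,256 × 125%/7⌋ = $28,260; SL = ⌊$142,056/7⌋ = $20,293 → take DB $28,260. Book value $129,996.
Year 2: DB = ⌊$129,996 × 125%/7⌋ = $23,213; SL = ⌊$113,796/6⌋ = $18,966 → take DB $23,213. Book value $106,783.
Year 3: DB = ⌊$106,783 × 125%/7⌋ = $19,068; SL = ⌊$90,583/5⌋ = $18,116 → take DB $19,068. Book value $87,715.
Year 4: DB = ⌊$87,715 × 125%/7⌋ = $15,663; SL = ⌊$71,515/4⌋ = $17,878 → take SL $17,878. Book value $69,837.
Accumulated through year 4 = $158,256 − $69,837 = $88,419.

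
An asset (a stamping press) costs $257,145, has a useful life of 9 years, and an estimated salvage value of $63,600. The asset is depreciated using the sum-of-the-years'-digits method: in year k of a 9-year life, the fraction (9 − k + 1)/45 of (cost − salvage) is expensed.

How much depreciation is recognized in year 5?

Depreciable base = $257,145 − $63,600 = $193,545.
Sum of the years' digits = 9+8+7+6+5+4+3+2+1 = 45.
Year 1: $193,545 × 9/45 = $38,709. Book value $218,436.
Year 2: $193,545 × 8/45 = $34,408. Book value $184,028.
Year 3: $193,545 × 7/45 = $30,107. Book value $153,921.
Year 4: $193,545 × 6/45 = $25,806. Book value $128,115.
Year 5: $193,545 × 5/45 = $21,505. Book value $106,610.

$21,505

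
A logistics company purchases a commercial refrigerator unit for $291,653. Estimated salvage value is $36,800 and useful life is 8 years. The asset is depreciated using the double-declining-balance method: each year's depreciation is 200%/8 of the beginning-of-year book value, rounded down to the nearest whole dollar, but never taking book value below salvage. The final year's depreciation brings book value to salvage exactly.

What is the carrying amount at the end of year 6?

Depreciable base = $291,653 − $36,800 = $254,853.
Year 1: ⌊$291,653 × 200%/8⌋ = $72,913. Book value $218,740.
Year 2: ⌊$218,740 × 200%/8⌋ = $54,685. Book value $164,055.
Year 3: ⌊$164,055 × 200%/8⌋ = $41,013. Book value $123,042.
Year 4: ⌊$123,042 × 200%/8⌋ = $30,760. Book value $92,282.
Year 5: ⌊$92,282 × 200%/8⌋ = $23,070. Book value $69,212.
Year 6: ⌊$69,212 × 200%/8⌋ = $17,303. Book value $51,909.

$51,909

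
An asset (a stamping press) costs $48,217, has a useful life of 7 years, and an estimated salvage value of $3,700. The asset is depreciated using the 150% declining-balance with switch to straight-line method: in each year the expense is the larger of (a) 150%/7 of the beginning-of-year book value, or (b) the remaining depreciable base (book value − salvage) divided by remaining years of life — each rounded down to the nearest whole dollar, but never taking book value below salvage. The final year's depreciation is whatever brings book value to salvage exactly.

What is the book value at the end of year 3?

Depreciable base = $48,217 − $3,700 = $44,517.
Year 1: DB = ⌊$48,217 × 150%/7⌋ = $10,332; SL = ⌊$44,517/7⌋ = $6,359 → take DB $10,332. Book value $37,885.
Year 2: DB = ⌊$37,885 × 150%/7⌋ = $8,118; SL = ⌊$34,185/6⌋ = $5,697 → take DB $8,118. Book value $29,767.
Year 3: DB = ⌊$29,767 × 150%/7⌋ = $6,378; SL = ⌊$26,067/5⌋ = $5,213 → take DB $6,378. Book value $23,389.

$23,389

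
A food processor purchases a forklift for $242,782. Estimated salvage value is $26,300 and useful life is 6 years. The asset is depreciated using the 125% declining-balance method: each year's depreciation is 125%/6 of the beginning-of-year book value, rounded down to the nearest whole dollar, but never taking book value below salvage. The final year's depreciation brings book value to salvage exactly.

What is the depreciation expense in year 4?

Depreciable base = $242,782 − $26,300 = $216,482.
Year 1: ⌊$242,782 × 125%/6⌋ = $50,579. Book value $192,203.
Year 2: ⌊$192,203 × 125%/6⌋ = $40,042. Book value $152,161.
Year 3: ⌊$152,161 × 125%/6⌋ = $31,700. Book value $120,461.
Year 4: ⌊$120,461 × 125%/6⌋ = $25,096. Book value $95,365.

$25,096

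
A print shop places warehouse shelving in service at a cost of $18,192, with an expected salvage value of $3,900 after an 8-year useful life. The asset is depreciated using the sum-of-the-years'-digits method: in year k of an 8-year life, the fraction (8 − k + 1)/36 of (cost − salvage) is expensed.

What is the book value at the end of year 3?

Depreciable base = $18,192 − $3,900 = $14,292.
Sum of the years' digits = 8+7+6+5+4+3+2+1 = 36.
Year 1: $14,292 × 8/36 = $3,176. Book value $15,016.
Year 2: $14,292 × 7/36 = $2,779. Book value $12,237.
Year 3: $14,292 × 6/36 = $2,382. Book value $9,855.

$9,855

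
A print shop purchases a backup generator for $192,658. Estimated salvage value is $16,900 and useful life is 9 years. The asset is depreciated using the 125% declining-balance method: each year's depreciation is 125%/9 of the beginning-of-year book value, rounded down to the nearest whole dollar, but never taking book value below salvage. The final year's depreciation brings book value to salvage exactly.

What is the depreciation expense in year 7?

$10,910

Depreciable base = $192,658 − $16,900 = $175,758.
Year 1: ⌊$192,658 × 125%/9⌋ = $26,758. Book value $165,900.
Year 2: ⌊$165,900 × 125%/9⌋ = $23,041. Book value $142,859.
Year 3: ⌊$142,859 × 125%/9⌋ = $19,841. Book value $123,018.
Year 4: ⌊$123,018 × 125%/9⌋ = $17,085. Book value $105,933.
Year 5: ⌊$105,933 × 125%/9⌋ = $14,712. Book value $91,221.
Year 6: ⌊$91,221 × 125%/9⌋ = $12,669. Book value $78,552.
Year 7: ⌊$78,552 × 125%/9⌋ = $10,910. Book value $67,642.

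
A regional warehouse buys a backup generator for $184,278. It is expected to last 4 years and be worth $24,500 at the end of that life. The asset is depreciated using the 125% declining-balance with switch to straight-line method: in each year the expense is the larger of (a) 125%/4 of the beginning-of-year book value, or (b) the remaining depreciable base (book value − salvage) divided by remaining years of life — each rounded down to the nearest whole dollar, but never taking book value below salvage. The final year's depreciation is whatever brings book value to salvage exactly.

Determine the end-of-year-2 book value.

Depreciable base = $184,278 − $24,500 = $159,778.
Year 1: DB = ⌊$184,278 × 125%/4⌋ = $57,586; SL = ⌊$159,778/4⌋ = $39,944 → take DB $57,586. Book value $126,692.
Year 2: DB = ⌊$126,692 × 125%/4⌋ = $39,591; SL = ⌊$102,192/3⌋ = $34,064 → take DB $39,591. Book value $87,101.

$87,101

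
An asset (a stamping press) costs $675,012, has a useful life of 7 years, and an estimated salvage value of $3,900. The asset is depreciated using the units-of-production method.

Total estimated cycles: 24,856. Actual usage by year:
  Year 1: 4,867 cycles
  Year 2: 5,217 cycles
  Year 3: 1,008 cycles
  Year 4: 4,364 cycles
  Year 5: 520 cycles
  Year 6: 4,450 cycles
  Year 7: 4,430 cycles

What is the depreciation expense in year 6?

Depreciable base = $675,012 − $3,900 = $671,112.
Rate = $671,112 / 24,856 cycles = $27 per cycle.
Year 1: 4,867 × $27 = $131,409. Book value $543,603.
Year 2: 5,217 × $27 = $140,859. Book value $402,744.
Year 3: 1,008 × $27 = $27,216. Book value $375,528.
Year 4: 4,364 × $27 = $117,828. Book value $257,700.
Year 5: 520 × $27 = $14,040. Book value $243,660.
Year 6: 4,450 × $27 = $120,150. Book value $123,510.

$120,150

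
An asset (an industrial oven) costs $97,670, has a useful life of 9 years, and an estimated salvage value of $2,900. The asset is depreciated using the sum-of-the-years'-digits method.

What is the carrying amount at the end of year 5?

Depreciable base = $97,670 − $2,900 = $94,770.
Sum of the years' digits = 9+8+7+6+5+4+3+2+1 = 45.
Year 1: $94,770 × 9/45 = $18,954. Book value $78,716.
Year 2: $94,770 × 8/45 = $16,848. Book value $61,868.
Year 3: $94,770 × 7/45 = $14,742. Book value $47,126.
Year 4: $94,770 × 6/45 = $12,636. Book value $34,490.
Year 5: $94,770 × 5/45 = $10,530. Book value $23,960.

$23,960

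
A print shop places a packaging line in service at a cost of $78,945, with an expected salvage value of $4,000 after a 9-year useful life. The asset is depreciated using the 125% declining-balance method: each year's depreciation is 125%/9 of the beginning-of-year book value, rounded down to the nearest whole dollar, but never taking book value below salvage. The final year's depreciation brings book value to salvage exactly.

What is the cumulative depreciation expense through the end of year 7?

Depreciable base = $78,945 − $4,000 = $74,945.
Year 1: ⌊$78,945 × 125%/9⌋ = $10,964. Book value $67,981.
Year 2: ⌊$67,981 × 125%/9⌋ = $9,441. Book value $58,540.
Year 3: ⌊$58,540 × 125%/9⌋ = $8,130. Book value $50,410.
Year 4: ⌊$50,410 × 125%/9⌋ = $7,001. Book value $43,409.
Year 5: ⌊$43,409 × 125%/9⌋ = $6,029. Book value $37,380.
Year 6: ⌊$37,380 × 125%/9⌋ = $5,191. Book value $32,189.
Year 7: ⌊$32,189 × 125%/9⌋ = $4,470. Book value $27,719.
Accumulated through year 7 = $78,945 − $27,719 = $51,226.

$51,226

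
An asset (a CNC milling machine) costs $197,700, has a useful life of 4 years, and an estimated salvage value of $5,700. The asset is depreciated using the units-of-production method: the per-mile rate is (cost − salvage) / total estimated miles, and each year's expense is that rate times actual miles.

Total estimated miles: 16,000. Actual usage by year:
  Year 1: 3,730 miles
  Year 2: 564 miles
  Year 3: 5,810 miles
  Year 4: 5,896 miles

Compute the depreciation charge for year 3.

$69,720

Depreciable base = $197,700 − $5,700 = $192,000.
Rate = $192,000 / 16,000 miles = $12 per mile.
Year 1: 3,730 × $12 = $44,760. Book value $152,940.
Year 2: 564 × $12 = $6,768. Book value $146,172.
Year 3: 5,810 × $12 = $69,720. Book value $76,452.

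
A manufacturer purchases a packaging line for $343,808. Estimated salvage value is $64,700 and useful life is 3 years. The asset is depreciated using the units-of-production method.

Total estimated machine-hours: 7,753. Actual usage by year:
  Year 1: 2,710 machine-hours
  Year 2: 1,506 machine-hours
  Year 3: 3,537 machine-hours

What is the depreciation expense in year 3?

Depreciable base = $343,808 − $64,700 = $279,108.
Rate = $279,108 / 7,753 machine-hours = $36 per machine-hour.
Year 1: 2,710 × $36 = $97,560. Book value $246,248.
Year 2: 1,506 × $36 = $54,216. Book value $192,032.
Year 3: 3,537 × $36 = $127,332. Book value $64,700.

$127,332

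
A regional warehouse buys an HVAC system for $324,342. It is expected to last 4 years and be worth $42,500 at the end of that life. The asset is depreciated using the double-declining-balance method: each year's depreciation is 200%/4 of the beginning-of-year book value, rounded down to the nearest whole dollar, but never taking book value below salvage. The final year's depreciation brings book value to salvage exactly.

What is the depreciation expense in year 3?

Depreciable base = $324,342 − $42,500 = $281,842.
Year 1: ⌊$324,342 × 200%/4⌋ = $162,171. Book value $162,171.
Year 2: ⌊$162,171 × 200%/4⌋ = $81,085. Book value $81,086.
Year 3: ⌊$81,086 × 200%/4⌋ = $40,543, capped at $38,586. Book value $42,500.

$38,586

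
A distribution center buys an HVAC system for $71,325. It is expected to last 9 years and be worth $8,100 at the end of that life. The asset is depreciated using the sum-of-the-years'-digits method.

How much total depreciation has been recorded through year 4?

Depreciable base = $71,325 − $8,100 = $63,225.
Sum of the years' digits = 9+8+7+6+5+4+3+2+1 = 45.
Year 1: $63,225 × 9/45 = $12,645. Book value $58,680.
Year 2: $63,225 × 8/45 = $11,240. Book value $47,440.
Year 3: $63,225 × 7/45 = $9,835. Book value $37,605.
Year 4: $63,225 × 6/45 = $8,430. Book value $29,175.
Accumulated through year 4 = $71,325 − $29,175 = $42,150.

$42,150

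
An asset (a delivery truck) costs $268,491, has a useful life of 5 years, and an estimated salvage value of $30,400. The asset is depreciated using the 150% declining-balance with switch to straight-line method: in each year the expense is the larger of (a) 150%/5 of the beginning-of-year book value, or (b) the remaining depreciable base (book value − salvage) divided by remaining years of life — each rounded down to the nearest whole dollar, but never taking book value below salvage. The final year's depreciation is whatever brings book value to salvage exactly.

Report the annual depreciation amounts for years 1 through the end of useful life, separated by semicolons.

$80,547; $56,383; $39,468; $30,846; $30,847

Depreciable base = $268,491 − $30,400 = $238,091.
Year 1: DB = ⌊$268,491 × 150%/5⌋ = $80,547; SL = ⌊$238,091/5⌋ = $47,618 → take DB $80,547. Book value $187,944.
Year 2: DB = ⌊$187,944 × 150%/5⌋ = $56,383; SL = ⌊$157,544/4⌋ = $39,386 → take DB $56,383. Book value $131,561.
Year 3: DB = ⌊$131,561 × 150%/5⌋ = $39,468; SL = ⌊$101,161/3⌋ = $33,720 → take DB $39,468. Book value $92,093.
Year 4: DB = ⌊$92,093 × 150%/5⌋ = $27,627; SL = ⌊$61,693/2⌋ = $30,846 → take SL $30,846. Book value $61,247.
Year 5 (final): $61,247 − $30,400 = $30,847. Book value $30,400.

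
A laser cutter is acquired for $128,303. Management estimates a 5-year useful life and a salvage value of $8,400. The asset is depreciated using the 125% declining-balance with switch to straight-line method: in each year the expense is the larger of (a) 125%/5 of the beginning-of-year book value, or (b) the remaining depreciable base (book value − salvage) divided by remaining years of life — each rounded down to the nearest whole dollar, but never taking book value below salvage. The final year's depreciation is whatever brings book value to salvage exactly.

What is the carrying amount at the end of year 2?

Depreciable base = $128,303 − $8,400 = $119,903.
Year 1: DB = ⌊$128,303 × 125%/5⌋ = $32,075; SL = ⌊$119,903/5⌋ = $23,980 → take DB $32,075. Book value $96,228.
Year 2: DB = ⌊$96,228 × 125%/5⌋ = $24,057; SL = ⌊$87,828/4⌋ = $21,957 → take DB $24,057. Book value $72,171.

$72,171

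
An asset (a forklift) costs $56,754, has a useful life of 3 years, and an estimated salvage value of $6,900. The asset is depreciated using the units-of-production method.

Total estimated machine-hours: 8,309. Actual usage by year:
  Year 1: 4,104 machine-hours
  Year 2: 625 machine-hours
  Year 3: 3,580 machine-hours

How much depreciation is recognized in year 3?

$21,480

Depreciable base = $56,754 − $6,900 = $49,854.
Rate = $49,854 / 8,309 machine-hours = $6 per machine-hour.
Year 1: 4,104 × $6 = $24,624. Book value $32,130.
Year 2: 625 × $6 = $3,750. Book value $28,380.
Year 3: 3,580 × $6 = $21,480. Book value $6,900.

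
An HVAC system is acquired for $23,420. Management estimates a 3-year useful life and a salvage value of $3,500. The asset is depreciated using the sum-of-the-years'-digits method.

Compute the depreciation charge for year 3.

$3,320

Depreciable base = $23,420 − $3,500 = $19,920.
Sum of the years' digits = 3+2+1 = 6.
Year 1: $19,920 × 3/6 = $9,960. Book value $13,460.
Year 2: $19,920 × 2/6 = $6,640. Book value $6,820.
Year 3: $19,920 × 1/6 = $3,320. Book value $3,500.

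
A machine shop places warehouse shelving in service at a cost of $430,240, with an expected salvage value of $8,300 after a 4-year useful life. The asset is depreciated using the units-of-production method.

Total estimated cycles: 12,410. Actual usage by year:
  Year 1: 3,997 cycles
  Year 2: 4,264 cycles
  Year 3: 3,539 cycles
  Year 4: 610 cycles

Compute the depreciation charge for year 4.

$20,740

Depreciable base = $430,240 − $8,300 = $421,940.
Rate = $421,940 / 12,410 cycles = $34 per cycle.
Year 1: 3,997 × $34 = $135,898. Book value $294,342.
Year 2: 4,264 × $34 = $144,976. Book value $149,366.
Year 3: 3,539 × $34 = $120,326. Book value $29,040.
Year 4: 610 × $34 = $20,740. Book value $8,300.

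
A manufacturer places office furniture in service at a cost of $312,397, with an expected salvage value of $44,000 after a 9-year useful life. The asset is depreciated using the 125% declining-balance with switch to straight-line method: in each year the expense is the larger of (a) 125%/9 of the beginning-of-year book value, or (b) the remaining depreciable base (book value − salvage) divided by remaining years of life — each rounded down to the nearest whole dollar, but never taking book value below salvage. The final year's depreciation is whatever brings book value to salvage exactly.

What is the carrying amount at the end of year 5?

Depreciable base = $312,397 − $44,000 = $268,397.
Year 1: DB = ⌊$312,397 × 125%/9⌋ = $43,388; SL = ⌊$268,397/9⌋ = $29,821 → take DB $43,388. Book value $269,009.
Year 2: DB = ⌊$269,009 × 125%/9⌋ = $37,362; SL = ⌊$225,009/8⌋ = $28,126 → take DB $37,362. Book value $231,647.
Year 3: DB = ⌊$231,647 × 125%/9⌋ = $32,173; SL = ⌊$187,647/7⌋ = $26,806 → take DB $32,173. Book value $199,474.
Year 4: DB = ⌊$199,474 × 125%/9⌋ = $27,704; SL = ⌊$155,474/6⌋ = $25,912 → take DB $27,704. Book value $171,770.
Year 5: DB = ⌊$171,770 × 125%/9⌋ = $23,856; SL = ⌊$127,770/5⌋ = $25,554 → take SL $25,554. Book value $146,216.

$146,216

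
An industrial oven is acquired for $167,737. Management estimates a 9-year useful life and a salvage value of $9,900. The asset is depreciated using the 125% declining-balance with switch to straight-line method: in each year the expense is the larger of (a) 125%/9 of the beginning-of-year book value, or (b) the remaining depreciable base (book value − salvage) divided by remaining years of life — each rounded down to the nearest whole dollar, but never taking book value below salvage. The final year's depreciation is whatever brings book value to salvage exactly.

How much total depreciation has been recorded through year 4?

Depreciable base = $167,737 − $9,900 = $157,837.
Year 1: DB = ⌊$167,737 × 125%/9⌋ = $23,296; SL = ⌊$157,837/9⌋ = $17,537 → take DB $23,296. Book value $144,441.
Year 2: DB = ⌊$144,441 × 125%/9⌋ = $20,061; SL = ⌊$134,541/8⌋ = $16,817 → take DB $20,061. Book value $124,380.
Year 3: DB = ⌊$124,380 × 125%/9⌋ = $17,275; SL = ⌊$114,480/7⌋ = $16,354 → take DB $17,275. Book value $107,105.
Year 4: DB = ⌊$107,105 × 125%/9⌋ = $14,875; SL = ⌊$97,205/6⌋ = $16,200 → take SL $16,200. Book value $90,905.
Accumulated through year 4 = $167,737 − $90,905 = $76,832.

$76,832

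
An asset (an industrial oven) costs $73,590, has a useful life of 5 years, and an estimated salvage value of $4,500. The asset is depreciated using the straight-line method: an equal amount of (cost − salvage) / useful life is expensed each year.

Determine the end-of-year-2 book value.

$45,954

Depreciable base = $73,590 − $4,500 = $69,090.
Annual expense = $69,090 / 5 = $13,818.
End of year 1: book value $59,772.
End of year 2: book value $45,954.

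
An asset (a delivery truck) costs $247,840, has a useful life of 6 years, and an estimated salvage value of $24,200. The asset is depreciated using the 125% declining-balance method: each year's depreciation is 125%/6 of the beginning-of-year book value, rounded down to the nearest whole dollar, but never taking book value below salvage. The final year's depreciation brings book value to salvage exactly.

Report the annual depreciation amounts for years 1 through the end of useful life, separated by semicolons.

Depreciable base = $247,840 − $24,200 = $223,640.
Year 1: ⌊$247,840 × 125%/6⌋ = $51,633. Book value $196,207.
Year 2: ⌊$196,207 × 125%/6⌋ = $40,876. Book value $155,331.
Year 3: ⌊$155,331 × 125%/6⌋ = $32,360. Book value $122,971.
Year 4: ⌊$122,971 × 125%/6⌋ = $25,618. Book value $97,353.
Year 5: ⌊$97,353 × 125%/6⌋ = $20,281. Book value $77,072.
Year 6 (final): $77,072 − $24,200 = $52,872. Book value $24,200.

$51,633; $40,876; $32,360; $25,618; $20,281; $52,872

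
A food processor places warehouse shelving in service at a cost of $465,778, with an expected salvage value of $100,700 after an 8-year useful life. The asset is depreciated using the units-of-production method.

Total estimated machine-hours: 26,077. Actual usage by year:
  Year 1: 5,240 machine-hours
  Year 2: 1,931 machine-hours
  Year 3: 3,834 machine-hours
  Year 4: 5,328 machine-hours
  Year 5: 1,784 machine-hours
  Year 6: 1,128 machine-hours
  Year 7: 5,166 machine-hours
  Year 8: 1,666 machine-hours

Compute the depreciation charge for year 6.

Depreciable base = $465,778 − $100,700 = $365,078.
Rate = $365,078 / 26,077 machine-hours = $14 per machine-hour.
Year 1: 5,240 × $14 = $73,360. Book value $392,418.
Year 2: 1,931 × $14 = $27,034. Book value $365,384.
Year 3: 3,834 × $14 = $53,676. Book value $311,708.
Year 4: 5,328 × $14 = $74,592. Book value $237,116.
Year 5: 1,784 × $14 = $24,976. Book value $212,140.
Year 6: 1,128 × $14 = $15,792. Book value $196,348.

$15,792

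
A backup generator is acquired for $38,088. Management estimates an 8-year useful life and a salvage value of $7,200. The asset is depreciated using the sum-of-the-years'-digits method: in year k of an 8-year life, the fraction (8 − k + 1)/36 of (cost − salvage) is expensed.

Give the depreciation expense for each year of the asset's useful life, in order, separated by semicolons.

Depreciable base = $38,088 − $7,200 = $30,888.
Sum of the years' digits = 8+7+6+5+4+3+2+1 = 36.
Year 1: $30,888 × 8/36 = $6,864. Book value $31,224.
Year 2: $30,888 × 7/36 = $6,006. Book value $25,218.
Year 3: $30,888 × 6/36 = $5,148. Book value $20,070.
Year 4: $30,888 × 5/36 = $4,290. Book value $15,780.
Year 5: $30,888 × 4/36 = $3,432. Book value $12,348.
Year 6: $30,888 × 3/36 = $2,574. Book value $9,774.
Year 7: $30,888 × 2/36 = $1,716. Book value $8,058.
Year 8: $30,888 × 1/36 = $858. Book value $7,200.

$6,864; $6,006; $5,148; $4,290; $3,432; $2,574; $1,716; $858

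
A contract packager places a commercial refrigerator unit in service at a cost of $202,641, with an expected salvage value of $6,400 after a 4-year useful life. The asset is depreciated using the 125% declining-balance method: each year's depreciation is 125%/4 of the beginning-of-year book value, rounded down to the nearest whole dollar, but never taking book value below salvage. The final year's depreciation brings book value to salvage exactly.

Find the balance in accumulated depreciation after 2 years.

$106,861

Depreciable base = $202,641 − $6,400 = $196,241.
Year 1: ⌊$202,641 × 125%/4⌋ = $63,325. Book value $139,316.
Year 2: ⌊$139,316 × 125%/4⌋ = $43,536. Book value $95,780.
Accumulated through year 2 = $202,641 − $95,780 = $106,861.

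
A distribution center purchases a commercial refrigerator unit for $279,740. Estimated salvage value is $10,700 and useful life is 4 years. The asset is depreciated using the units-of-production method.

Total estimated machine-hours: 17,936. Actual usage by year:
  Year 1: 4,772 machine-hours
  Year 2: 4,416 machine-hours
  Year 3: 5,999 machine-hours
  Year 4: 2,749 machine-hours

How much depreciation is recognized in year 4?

$41,235

Depreciable base = $279,740 − $10,700 = $269,040.
Rate = $269,040 / 17,936 machine-hours = $15 per machine-hour.
Year 1: 4,772 × $15 = $71,580. Book value $208,160.
Year 2: 4,416 × $15 = $66,240. Book value $141,920.
Year 3: 5,999 × $15 = $89,985. Book value $51,935.
Year 4: 2,749 × $15 = $41,235. Book value $10,700.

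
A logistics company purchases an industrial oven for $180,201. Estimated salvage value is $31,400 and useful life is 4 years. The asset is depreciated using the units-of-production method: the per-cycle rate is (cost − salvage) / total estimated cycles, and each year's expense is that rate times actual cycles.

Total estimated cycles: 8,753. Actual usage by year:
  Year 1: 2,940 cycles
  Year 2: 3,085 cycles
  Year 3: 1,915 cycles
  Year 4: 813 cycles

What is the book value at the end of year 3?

Depreciable base = $180,201 − $31,400 = $148,801.
Rate = $148,801 / 8,753 cycles = $17 per cycle.
Year 1: 2,940 × $17 = $49,980. Book value $130,221.
Year 2: 3,085 × $17 = $52,445. Book value $77,776.
Year 3: 1,915 × $17 = $32,555. Book value $45,221.

$45,221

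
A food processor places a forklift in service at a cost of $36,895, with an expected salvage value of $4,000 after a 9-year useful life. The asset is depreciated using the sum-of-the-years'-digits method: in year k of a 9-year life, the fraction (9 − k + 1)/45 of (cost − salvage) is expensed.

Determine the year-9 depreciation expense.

Depreciable base = $36,895 − $4,000 = $32,895.
Sum of the years' digits = 9+8+7+6+5+4+3+2+1 = 45.
Year 1: $32,895 × 9/45 = $6,579. Book value $30,316.
Year 2: $32,895 × 8/45 = $5,848. Book value $24,468.
Year 3: $32,895 × 7/45 = $5,117. Book value $19,351.
Year 4: $32,895 × 6/45 = $4,386. Book value $14,965.
Year 5: $32,895 × 5/45 = $3,655. Book value $11,310.
Year 6: $32,895 × 4/45 = $2,924. Book value $8,386.
Year 7: $32,895 × 3/45 = $2,193. Book value $6,193.
Year 8: $32,895 × 2/45 = $1,462. Book value $4,731.
Year 9: $32,895 × 1/45 = $731. Book value $4,000.

$731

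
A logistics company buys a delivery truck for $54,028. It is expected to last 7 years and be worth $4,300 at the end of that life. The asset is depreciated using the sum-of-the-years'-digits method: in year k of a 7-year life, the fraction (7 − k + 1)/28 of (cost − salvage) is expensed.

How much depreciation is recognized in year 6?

$3,552

Depreciable base = $54,028 − $4,300 = $49,728.
Sum of the years' digits = 7+6+5+4+3+2+1 = 28.
Year 1: $49,728 × 7/28 = $12,432. Book value $41,596.
Year 2: $49,728 × 6/28 = $10,656. Book value $30,940.
Year 3: $49,728 × 5/28 = $8,880. Book value $22,060.
Year 4: $49,728 × 4/28 = $7,104. Book value $14,956.
Year 5: $49,728 × 3/28 = $5,328. Book value $9,628.
Year 6: $49,728 × 2/28 = $3,552. Book value $6,076.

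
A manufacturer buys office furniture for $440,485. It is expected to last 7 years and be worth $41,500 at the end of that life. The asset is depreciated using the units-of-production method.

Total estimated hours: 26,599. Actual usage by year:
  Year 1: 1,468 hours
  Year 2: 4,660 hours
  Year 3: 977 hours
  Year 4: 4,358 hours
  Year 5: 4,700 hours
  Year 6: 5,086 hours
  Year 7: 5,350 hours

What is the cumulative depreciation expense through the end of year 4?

$171,945

Depreciable base = $440,485 − $41,500 = $398,985.
Rate = $398,985 / 26,599 hours = $15 per hour.
Year 1: 1,468 × $15 = $22,020. Book value $418,465.
Year 2: 4,660 × $15 = $69,900. Book value $348,565.
Year 3: 977 × $15 = $14,655. Book value $333,910.
Year 4: 4,358 × $15 = $65,370. Book value $268,540.
Accumulated through year 4 = $440,485 − $268,540 = $171,945.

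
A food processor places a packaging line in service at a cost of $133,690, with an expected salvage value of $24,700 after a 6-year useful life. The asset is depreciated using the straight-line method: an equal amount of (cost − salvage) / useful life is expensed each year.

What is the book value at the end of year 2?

$97,360

Depreciable base = $133,690 − $24,700 = $108,990.
Annual expense = $108,990 / 6 = $18,165.
End of year 1: book value $115,525.
End of year 2: book value $97,360.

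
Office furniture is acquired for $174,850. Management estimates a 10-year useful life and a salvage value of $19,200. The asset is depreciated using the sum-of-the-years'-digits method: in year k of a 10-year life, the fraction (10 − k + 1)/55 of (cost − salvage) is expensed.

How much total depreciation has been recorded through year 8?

Depreciable base = $174,850 − $19,200 = $155,650.
Sum of the years' digits = 10+9+8+7+6+5+4+3+2+1 = 55.
Year 1: $155,650 × 10/55 = $28,300. Book value $146,550.
Year 2: $155,650 × 9/55 = $25,470. Book value $121,080.
Year 3: $155,650 × 8/55 = $22,640. Book value $98,440.
Year 4: $155,650 × 7/55 = $19,810. Book value $78,630.
Year 5: $155,650 × 6/55 = $16,980. Book value $61,650.
Year 6: $155,650 × 5/55 = $14,150. Book value $47,500.
Year 7: $155,650 × 4/55 = $11,320. Book value $36,180.
Year 8: $155,650 × 3/55 = $8,490. Book value $27,690.
Accumulated through year 8 = $174,850 − $27,690 = $147,160.

$147,160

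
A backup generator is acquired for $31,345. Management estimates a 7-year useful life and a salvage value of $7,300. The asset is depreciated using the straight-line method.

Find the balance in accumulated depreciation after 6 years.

$20,610

Depreciable base = $31,345 − $7,300 = $24,045.
Annual expense = $24,045 / 7 = $3,435.
End of year 1: book value $27,910.
End of year 2: book value $24,475.
End of year 3: book value $21,040.
End of year 4: book value $17,605.
End of year 5: book value $14,170.
End of year 6: book value $10,735.
Accumulated through year 6 = $31,345 − $10,735 = $20,610.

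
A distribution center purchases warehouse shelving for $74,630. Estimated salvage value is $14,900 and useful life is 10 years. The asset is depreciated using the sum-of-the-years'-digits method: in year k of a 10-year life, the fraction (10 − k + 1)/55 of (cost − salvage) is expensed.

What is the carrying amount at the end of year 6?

$25,760

Depreciable base = $74,630 − $14,900 = $59,730.
Sum of the years' digits = 10+9+8+7+6+5+4+3+2+1 = 55.
Year 1: $59,730 × 10/55 = $10,860. Book value $63,770.
Year 2: $59,730 × 9/55 = $9,774. Book value $53,996.
Year 3: $59,730 × 8/55 = $8,688. Book value $45,308.
Year 4: $59,730 × 7/55 = $7,602. Book value $37,706.
Year 5: $59,730 × 6/55 = $6,516. Book value $31,190.
Year 6: $59,730 × 5/55 = $5,430. Book value $25,760.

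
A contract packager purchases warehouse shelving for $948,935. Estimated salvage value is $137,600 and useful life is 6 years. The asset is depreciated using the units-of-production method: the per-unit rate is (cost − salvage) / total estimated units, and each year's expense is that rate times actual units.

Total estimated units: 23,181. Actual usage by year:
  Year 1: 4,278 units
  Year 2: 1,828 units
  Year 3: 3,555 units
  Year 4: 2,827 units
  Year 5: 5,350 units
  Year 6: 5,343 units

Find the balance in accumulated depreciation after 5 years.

Depreciable base = $948,935 − $137,600 = $811,335.
Rate = $811,335 / 23,181 units = $35 per unit.
Year 1: 4,278 × $35 = $149,730. Book value $799,205.
Year 2: 1,828 × $35 = $63,980. Book value $735,225.
Year 3: 3,555 × $35 = $124,425. Book value $610,800.
Year 4: 2,827 × $35 = $98,945. Book value $511,855.
Year 5: 5,350 × $35 = $187,250. Book value $324,605.
Accumulated through year 5 = $948,935 − $324,605 = $624,330.

$624,330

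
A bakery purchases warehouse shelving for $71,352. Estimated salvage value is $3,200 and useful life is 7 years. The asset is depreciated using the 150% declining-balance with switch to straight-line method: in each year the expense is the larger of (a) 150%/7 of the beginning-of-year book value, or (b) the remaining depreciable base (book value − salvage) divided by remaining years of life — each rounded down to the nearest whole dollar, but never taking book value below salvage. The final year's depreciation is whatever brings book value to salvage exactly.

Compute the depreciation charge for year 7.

Depreciable base = $71,352 − $3,200 = $68,152.
Year 1: DB = ⌊$71,352 × 150%/7⌋ = $15,289; SL = ⌊$68,152/7⌋ = $9,736 → take DB $15,289. Book value $56,063.
Year 2: DB = ⌊$56,063 × 150%/7⌋ = $12,013; SL = ⌊$52,863/6⌋ = $8,810 → take DB $12,013. Book value $44,050.
Year 3: DB = ⌊$44,050 × 150%/7⌋ = $9,439; SL = ⌊$40,850/5⌋ = $8,170 → take DB $9,439. Book value $34,611.
Year 4: DB = ⌊$34,611 × 150%/7⌋ = $7,416; SL = ⌊$31,411/4⌋ = $7,852 → take SL $7,852. Book value $26,759.
Year 5: DB = ⌊$26,759 × 150%/7⌋ = $5,734; SL = ⌊$23,559/3⌋ = $7,853 → take SL $7,853. Book value $18,906.
Year 6: DB = ⌊$18,906 × 150%/7⌋ = $4,051; SL = ⌊$15,706/2⌋ = $7,853 → take SL $7,853. Book value $11,053.
Year 7 (final): $11,053 − $3,200 = $7,853. Book value $3,200.

$7,853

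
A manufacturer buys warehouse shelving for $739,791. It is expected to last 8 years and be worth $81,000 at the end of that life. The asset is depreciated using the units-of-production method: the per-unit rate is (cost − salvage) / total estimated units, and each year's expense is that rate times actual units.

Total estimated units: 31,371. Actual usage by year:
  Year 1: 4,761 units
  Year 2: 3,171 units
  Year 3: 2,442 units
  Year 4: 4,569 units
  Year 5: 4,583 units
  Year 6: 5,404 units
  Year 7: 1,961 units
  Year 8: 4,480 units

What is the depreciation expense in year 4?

Depreciable base = $739,791 − $81,000 = $658,791.
Rate = $658,791 / 31,371 units = $21 per unit.
Year 1: 4,761 × $21 = $99,981. Book value $639,810.
Year 2: 3,171 × $21 = $66,591. Book value $573,219.
Year 3: 2,442 × $21 = $51,282. Book value $521,937.
Year 4: 4,569 × $21 = $95,949. Book value $425,988.

$95,949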